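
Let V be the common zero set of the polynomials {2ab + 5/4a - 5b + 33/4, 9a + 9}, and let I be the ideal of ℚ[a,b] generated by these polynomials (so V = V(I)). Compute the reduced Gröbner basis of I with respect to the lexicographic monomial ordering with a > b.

G = {a + 1, b - 1}

f_1 = 2ab + 5/4a - 5b + 33/4, LT = ab.
f_2 = 9a + 9, LT = a.

S(f_1,f_2): lcm = ab. S = ⅝a - 7/2b + 33/8.
  leading term a: subtract (5/72)·f_2 from ⅝a - 7/2b + 33/8 → -7/2b + 7/2
  leading term b: no divisor's leading term divides it; move -7/2b to the remainder.
  leading term 1: no divisor's leading term divides it; move 7/2 to the remainder.
  remainder -7/2b + 7/2 ≠ 0; add g_3 = -7/2b + 7/2 to the basis.

S(f_1,g_3): lcm = ab. S = 13/8a - 5/2b + 33/8.
  leading term a: subtract (13/72)·f_2 from 13/8a - 5/2b + 33/8 → -5/2b + 5/2
  leading term b: subtract (5/7)·g_3 from -5/2b + 5/2 → 0
  remainder 0.

S(f_2,g_3): leading monomials are coprime, so the S-polynomial reduces to 0 (Buchberger's first criterion).
Every S-polynomial of the final basis reduces to 0, so we have a Gröbner basis.
Inter-reduce: drop elements whose leading term is divisible by another's, tail-reduce, and make monic.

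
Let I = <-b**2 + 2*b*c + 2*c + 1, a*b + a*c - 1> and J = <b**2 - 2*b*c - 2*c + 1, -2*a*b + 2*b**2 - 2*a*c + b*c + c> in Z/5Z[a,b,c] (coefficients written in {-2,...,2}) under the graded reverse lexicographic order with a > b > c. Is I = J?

No, the ideals differ.

Two ideals are equal iff their reduced Gröbner bases coincide (the reduced basis is unique for a fixed ordering).
Buchberger on the first generating set:
f_1 = -b**2 + 2*b*c + 2*c + 1, LT = b**2.
f_2 = a*b + a*c - 1, LT = a*b.

S(f_1,f_2): lcm = a*b**2. S = 2*a*b*c - 2*a*c - a + b.
  leading term a*b*c: subtract (2*c)·f_2 from 2*a*b*c - 2*a*c - a + b → -2*a*c**2 - 2*a*c - a + b + 2*c
  leading term a*c**2: no divisor's leading term divides it; move -2*a*c**2 to the remainder.
  leading term a*c: no divisor's leading term divides it; move -2*a*c to the remainder.
  leading term a: no divisor's leading term divides it; move -a to the remainder.
  leading term b: no divisor's leading term divides it; move b to the remainder.
  leading term c: no divisor's leading term divides it; move 2*c to the remainder.
  remainder -2*a*c**2 - 2*a*c - a + b + 2*c ≠ 0; add g_3 = -2*a*c**2 - 2*a*c - a + b + 2*c to the basis.

The other S-polynomials (S(f_1,g_3), S(f_2,g_3)) all reduce to 0 modulo the current basis, so we have a Gröbner basis.
Inter-reduce: drop elements whose leading term is divisible by another's, tail-reduce, and make monic.
Reduced Gröbner basis: {a*c**2 + a*c - 2*a + 2*b - c, a*b + a*c - 1, b**2 - 2*b*c - 2*c - 1}.

Buchberger on the second generating set:
h_1 = b**2 - 2*b*c - 2*c + 1, LT = b**2.
h_2 = -2*a*b + 2*b**2 - 2*a*c + b*c + c, LT = a*b.

S(h_1,h_2): lcm = a*b**2. S = b**3 + 2*a*b*c - 2*b**2*c - 2*a*c - 2*b*c + a.
  leading term b**3: subtract (b)·h_1 from b**3 + 2*a*b*c - 2*b**2*c - 2*a*c - 2*b*c + a → 2*a*b*c - 2*a*c + a - b
  leading term a*b*c: subtract (-c)·h_2 from 2*a*b*c - 2*a*c + a - b → 2*b**2*c - 2*a*c**2 + b*c**2 - 2*a*c + c**2 + a - b
  leading term b**2*c: subtract (2*c)·h_1 from 2*b**2*c - 2*a*c**2 + b*c**2 - 2*a*c + c**2 + a - b → -2*a*c**2 - 2*a*c + a - b - 2*c
  leading term a*c**2: no divisor's leading term divides it; move -2*a*c**2 to the remainder.
  leading term a*c: no divisor's leading term divides it; move -2*a*c to the remainder.
  leading term a: no divisor's leading term divides it; move a to the remainder.
  leading term b: no divisor's leading term divides it; move -b to the remainder.
  leading term c: no divisor's leading term divides it; move -2*c to the remainder.
  remainder -2*a*c**2 - 2*a*c + a - b - 2*c ≠ 0; add k_3 = -2*a*c**2 - 2*a*c + a - b - 2*c to the basis.

The other S-polynomials (S(h_1,k_3), S(h_2,k_3)) all reduce to 0 modulo the current basis, so we have a Gröbner basis.
Inter-reduce: drop elements whose leading term is divisible by another's, tail-reduce, and make monic.
Reduced Gröbner basis: {a*c**2 + a*c + 2*a - 2*b + c, a*b + a*c + 1, b**2 - 2*b*c - 2*c + 1}.

These differ, so the ideals are not equal.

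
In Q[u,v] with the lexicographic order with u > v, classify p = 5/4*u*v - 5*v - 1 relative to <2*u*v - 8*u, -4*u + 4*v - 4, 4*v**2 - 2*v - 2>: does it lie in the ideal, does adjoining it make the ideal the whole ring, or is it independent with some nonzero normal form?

First compute the reduced Gröbner basis of I by Buchberger's algorithm.
f_1 = 2*u*v - 8*u, LT = u*v.
f_2 = -4*u + 4*v - 4, LT = u.
f_3 = 4*v**2 - 2*v - 2, LT = v**2.

S(f_1,f_2): lcm = u*v. S = -4*u + v**2 - v.
  leading term u: subtract (1)·f_2 from -4*u + v**2 - v → v**2 - 5*v + 4
  leading term v**2: subtract (1/4)·f_3 from v**2 - 5*v + 4 → -9/2*v + 9/2
  leading term v: no divisor's leading term divides it; move -9/2*v to the remainder.
  leading term 1: no divisor's leading term divides it; move 9/2 to the remainder.
  remainder -9/2*v + 9/2 ≠ 0; add h_4 = -9/2*v + 9/2 to the basis.

S(f_1,f_3): lcm = u*v**2. S = -7/2*u*v + 1/2*u.
  leading term u*v: subtract (-7/4)·f_1 from -7/2*u*v + 1/2*u → -27/2*u
  leading term u: subtract (27/8)·f_2 from -27/2*u → -27/2*v + 27/2
  leading term v: subtract (3)·h_4 from -27/2*v + 27/2 → 0
  remainder 0.

S(f_2,f_3): leading monomials are coprime, so the S-polynomial reduces to 0 (Buchberger's first criterion).
S(f_1,h_4): lcm = u*v. S = -3*u.
  leading term u: subtract (3/4)·f_2 from -3*u → -3*v + 3
  leading term v: subtract (2/3)·h_4 from -3*v + 3 → 0
  remainder 0.

S(f_2,h_4): leading monomials are coprime, so the S-polynomial reduces to 0 (Buchberger's first criterion).
S(f_3,h_4): lcm = v**2. S = 1/2*v - 1/2.
  leading term v: subtract (-1/9)·h_4 from 1/2*v - 1/2 → 0
  remainder 0.

Every S-polynomial of the final basis reduces to 0, so we have a Gröbner basis.
Inter-reduce: drop elements whose leading term is divisible by another's, tail-reduce, and make monic.
Reduced Gröbner basis: {u, v - 1}.
Label its elements g_1 = u, g_2 = v - 1.

Reduce p = 5/4*u*v - 5*v - 1 modulo G:
  leading term u*v: subtract (5/4*v)·g_1 from 5/4*u*v - 5*v - 1 → -5*v - 1
  leading term v: subtract (-5)·g_2 from -5*v - 1 → -6
  leading term 1: no divisor's leading term divides it; move -6 to the remainder.
  normal form = -6.
The normal form is nonzero, so p ∉ I. Since p minus its normal form lies in I, I + (p) = I + (r) where r = -6; decide whether this ideal is the whole ring.
Here r = -6 is a nonzero constant, hence a unit: 1 ∈ I + (p), the Gröbner basis of I + (p) is {1}, and the enlarged system has no common solution — adjoining p is inconsistent.

Adjoining 5/4*u*v - 5*v - 1 makes the ideal the whole ring: the system is inconsistent.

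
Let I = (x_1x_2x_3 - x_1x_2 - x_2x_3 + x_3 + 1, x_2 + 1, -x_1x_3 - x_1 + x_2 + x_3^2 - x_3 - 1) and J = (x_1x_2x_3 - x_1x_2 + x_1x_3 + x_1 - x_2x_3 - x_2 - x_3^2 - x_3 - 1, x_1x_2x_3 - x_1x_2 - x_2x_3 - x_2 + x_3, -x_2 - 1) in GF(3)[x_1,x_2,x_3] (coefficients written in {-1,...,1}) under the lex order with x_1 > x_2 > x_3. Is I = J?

Since reduced Gröbner bases are canonical representatives of ideals under a given ordering, it suffices to compute and compare them.
Buchberger on the first generating set:
f_1 = x_1x_2x_3 - x_1x_2 - x_2x_3 + x_3 + 1, LT = x_1x_2x_3.
f_2 = x_2 + 1, LT = x_2.
f_3 = -x_1x_3 - x_1 + x_2 + x_3^2 - x_3 - 1, LT = x_1x_3.

S(f_1,f_2): lcm = x_1x_2x_3. S = -x_1x_2 - x_1x_3 - x_2x_3 + x_3 + 1.
  leading term x_1x_2: subtract (-x_1)·f_2 from -x_1x_2 - x_1x_3 - x_2x_3 + x_3 + 1 → -x_1x_3 + x_1 - x_2x_3 + x_3 + 1
  leading term x_1x_3: subtract (1)·f_3 from -x_1x_3 + x_1 - x_2x_3 + x_3 + 1 → -x_1 - x_2x_3 - x_2 - x_3^2 - x_3 - 1
  leading term x_1: no divisor's leading term divides it; move -x_1 to the remainder.
  leading term x_2x_3: subtract (-x_3)·f_2 from -x_2x_3 - x_2 - x_3^2 - x_3 - 1 → -x_2 - x_3^2 - 1
  leading term x_2: subtract (-1)·f_2 from -x_2 - x_3^2 - 1 → -x_3^2
  leading term x_3^2: no divisor's leading term divides it; move -x_3^2 to the remainder.
  remainder -x_1 - x_3^2 ≠ 0; add g_4 = -x_1 - x_3^2 to the basis.

S(f_1,g_4): lcm = x_1x_2x_3. S = -x_1x_2 - x_2x_3^3 - x_2x_3 + x_3 + 1.
  leading term x_1x_2: subtract (-x_1)·f_2 from -x_1x_2 - x_2x_3^3 - x_2x_3 + x_3 + 1 → x_1 - x_2x_3^3 - x_2x_3 + x_3 + 1
  leading term x_1: subtract (-1)·g_4 from x_1 - x_2x_3^3 - x_2x_3 + x_3 + 1 → -x_2x_3^3 - x_2x_3 - x_3^2 + x_3 + 1
  leading term x_2x_3^3: subtract (-x_3^3)·f_2 from -x_2x_3^3 - x_2x_3 - x_3^2 + x_3 + 1 → -x_2x_3 + x_3^3 - x_3^2 + x_3 + 1
  leading term x_2x_3: subtract (-x_3)·f_2 from -x_2x_3 + x_3^3 - x_3^2 + x_3 + 1 → x_3^3 - x_3^2 - x_3 + 1
  leading term x_3^3: no divisor's leading term divides it; move x_3^3 to the remainder.
  leading term x_3^2: no divisor's leading term divides it; move -x_3^2 to the remainder.
  leading term x_3: no divisor's leading term divides it; move -x_3 to the remainder.
  leading term 1: no divisor's leading term divides it; move 1 to the remainder.
  remainder x_3^3 - x_3^2 - x_3 + 1 ≠ 0; add g_5 = x_3^3 - x_3^2 - x_3 + 1 to the basis.

The other S-polynomials (S(f_1,f_3), S(f_2,f_3), S(f_2,g_4), S(f_3,g_4), S(f_1,g_5), S(f_2,g_5), S(f_3,g_5), S(g_4,g_5)) all reduce to 0 modulo the current basis, so we have a Gröbner basis.
Inter-reduce: drop elements whose leading term is divisible by another's, tail-reduce, and make monic.
Reduced Gröbner basis: {x_1 + x_3^2, x_2 + 1, x_3^3 - x_3^2 - x_3 + 1}.

Buchberger on the second generating set:
h_1 = x_1x_2x_3 - x_1x_2 + x_1x_3 + x_1 - x_2x_3 - x_2 - x_3^2 - x_3 - 1, LT = x_1x_2x_3.
h_2 = x_1x_2x_3 - x_1x_2 - x_2x_3 - x_2 + x_3, LT = x_1x_2x_3.
h_3 = -x_2 - 1, LT = x_2.

S(h_1,h_2): lcm = x_1x_2x_3. S = x_1x_3 + x_1 - x_3^2 + x_3 - 1.
  leading term x_1x_3: no divisor's leading term divides it; move x_1x_3 to the remainder.
  leading term x_1: no divisor's leading term divides it; move x_1 to the remainder.
  leading term x_3^2: no divisor's leading term divides it; move -x_3^2 to the remainder.
  leading term x_3: no divisor's leading term divides it; move x_3 to the remainder.
  leading term 1: no divisor's leading term divides it; move -1 to the remainder.
  remainder x_1x_3 + x_1 - x_3^2 + x_3 - 1 ≠ 0; add k_4 = x_1x_3 + x_1 - x_3^2 + x_3 - 1 to the basis.

S(h_1,h_3): lcm = x_1x_2x_3. S = -x_1x_2 + x_1 - x_2x_3 - x_2 - x_3^2 - x_3 - 1.
  leading term x_1x_2: subtract (x_1)·h_3 from -x_1x_2 + x_1 - x_2x_3 - x_2 - x_3^2 - x_3 - 1 → -x_1 - x_2x_3 - x_2 - x_3^2 - x_3 - 1
  leading term x_1: no divisor's leading term divides it; move -x_1 to the remainder.
  leading term x_2x_3: subtract (x_3)·h_3 from -x_2x_3 - x_2 - x_3^2 - x_3 - 1 → -x_2 - x_3^2 - 1
  leading term x_2: subtract (1)·h_3 from -x_2 - x_3^2 - 1 → -x_3^2
  leading term x_3^2: no divisor's leading term divides it; move -x_3^2 to the remainder.
  remainder -x_1 - x_3^2 ≠ 0; add k_5 = -x_1 - x_3^2 to the basis.

S(h_1,k_5): lcm = x_1x_2x_3. S = -x_1x_2 + x_1x_3 + x_1 - x_2x_3^3 - x_2x_3 - x_2 - x_3^2 - x_3 - 1.
  leading term x_1x_2: subtract (x_1)·h_3 from -x_1x_2 + x_1x_3 + x_1 - x_2x_3^3 - x_2x_3 - x_2 - x_3^2 - x_3 - 1 → x_1x_3 - x_1 - x_2x_3^3 - x_2x_3 - x_2 - x_3^2 - x_3 - 1
  leading term x_1x_3: subtract (1)·k_4 from x_1x_3 - x_1 - x_2x_3^3 - x_2x_3 - x_2 - x_3^2 - x_3 - 1 → x_1 - x_2x_3^3 - x_2x_3 - x_2 + x_3
  leading term x_1: subtract (-1)·k_5 from x_1 - x_2x_3^3 - x_2x_3 - x_2 + x_3 → -x_2x_3^3 - x_2x_3 - x_2 - x_3^2 + x_3
  leading term x_2x_3^3: subtract (x_3^3)·h_3 from -x_2x_3^3 - x_2x_3 - x_2 - x_3^2 + x_3 → -x_2x_3 - x_2 + x_3^3 - x_3^2 + x_3
  leading term x_2x_3: subtract (x_3)·h_3 from -x_2x_3 - x_2 + x_3^3 - x_3^2 + x_3 → -x_2 + x_3^3 - x_3^2 - x_3
  leading term x_2: subtract (1)·h_3 from -x_2 + x_3^3 - x_3^2 - x_3 → x_3^3 - x_3^2 - x_3 + 1
  leading term x_3^3: no divisor's leading term divides it; move x_3^3 to the remainder.
  leading term x_3^2: no divisor's leading term divides it; move -x_3^2 to the remainder.
  leading term x_3: no divisor's leading term divides it; move -x_3 to the remainder.
  leading term 1: no divisor's leading term divides it; move 1 to the remainder.
  remainder x_3^3 - x_3^2 - x_3 + 1 ≠ 0; add k_6 = x_3^3 - x_3^2 - x_3 + 1 to the basis.

The other S-polynomials (S(h_2,h_3), S(h_1,k_4), S(h_2,k_4), S(h_3,k_4), S(h_2,k_5), S(h_3,k_5), S(k_4,k_5), S(h_1,k_6), S(h_2,k_6), S(h_3,k_6), S(k_4,k_6), S(k_5,k_6)) all reduce to 0 modulo the current basis, so we have a Gröbner basis.
Inter-reduce: drop elements whose leading term is divisible by another's, tail-reduce, and make monic.
Reduced Gröbner basis: {x_1 + x_3^2, x_2 + 1, x_3^3 - x_3^2 - x_3 + 1}.

The two bases agree; hence the ideals are identical.
The same test decides containment: I ⊆ J iff every generator of I reduces to 0 modulo a Gröbner basis of J.

Yes, the ideals are equal.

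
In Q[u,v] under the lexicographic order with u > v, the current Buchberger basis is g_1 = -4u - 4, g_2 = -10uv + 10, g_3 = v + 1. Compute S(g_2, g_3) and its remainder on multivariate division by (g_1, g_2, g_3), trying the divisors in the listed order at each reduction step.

S(g_2, g_3) = -u - 1; remainder on division = 0.

lcm(LM(g_2), LM(g_3)) = uv.
S = (lcm/LT(g_2))·g_2 − (lcm/LT(g_3))·g_3 = -u - 1.
Reduce S modulo (g_1, g_2, g_3) in that order:
  leading term u: subtract (1/4)·g_1 from -u - 1 → 0
The remainder is 0, so this S-polynomial contributes no new basis element.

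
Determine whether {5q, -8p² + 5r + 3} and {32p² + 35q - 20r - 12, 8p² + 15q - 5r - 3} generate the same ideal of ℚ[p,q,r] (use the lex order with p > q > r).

Equality of ideals is decidable: compute both reduced Gröbner bases (unique for the ordering) and check whether they agree.
Buchberger on the first generating set:
f_1 = 5q, LT = q.
f_2 = -8p² + 5r + 3, LT = p².

The S-polynomials (S(f_1,f_2)) all reduce to 0 modulo the current basis, so we have a Gröbner basis.
Inter-reduce: drop elements whose leading term is divisible by another's, tail-reduce, and make monic.
Reduced Gröbner basis: {p² - ⅝r - ⅜, q}.

Buchberger on the second generating set:
h_1 = 32p² + 35q - 20r - 12, LT = p².
h_2 = 8p² + 15q - 5r - 3, LT = p².

S(h_1,h_2): lcm = p². S = -25/32q.
  leading term q: no divisor's leading term divides it; move -25/32q to the remainder.
  remainder -25/32q ≠ 0; add k_3 = -25/32q to the basis.

The other S-polynomials (S(h_1,k_3), S(h_2,k_3)) all reduce to 0 modulo the current basis, so we have a Gröbner basis.
Inter-reduce: drop elements whose leading term is divisible by another's, tail-reduce, and make monic.
Reduced Gröbner basis: {p² - ⅝r - ⅜, q}.

These coincide, so the ideals are equal.

Yes, the ideals are equal.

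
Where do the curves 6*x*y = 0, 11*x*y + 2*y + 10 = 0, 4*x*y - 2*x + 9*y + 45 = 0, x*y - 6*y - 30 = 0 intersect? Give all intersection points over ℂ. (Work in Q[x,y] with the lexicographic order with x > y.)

Compute a lex Gröbner basis by Buchberger's algorithm.
f_1 = 6*x*y, LT = x*y.
f_2 = 11*x*y + 2*y + 10, LT = x*y.
f_3 = 4*x*y - 2*x + 9*y + 45, LT = x*y.
f_4 = x*y - 6*y - 30, LT = x*y.

S(f_1,f_2): lcm = x*y. S = -2/11*y - 10/11.
  leading term y: no divisor's leading term divides it; move -2/11*y to the remainder.
  leading term 1: no divisor's leading term divides it; move -10/11 to the remainder.
  remainder -2/11*y - 10/11 ≠ 0; add h_5 = -2/11*y - 10/11 to the basis.

S(f_1,f_3): lcm = x*y. S = 1/2*x - 9/4*y - 45/4.
  leading term x: no divisor's leading term divides it; move 1/2*x to the remainder.
  leading term y: subtract (99/8)·h_5 from -9/4*y - 45/4 → 0
  remainder 1/2*x ≠ 0; add h_6 = 1/2*x to the basis.

The other S-polynomials (S(f_1,f_4), S(f_2,f_3), S(f_2,f_4), S(f_3,f_4), S(f_1,h_5), S(f_2,h_5), S(f_3,h_5), S(f_4,h_5), S(f_1,h_6), S(f_2,h_6), S(f_3,h_6), S(f_4,h_6), S(h_5,h_6)) all reduce to 0 modulo the current basis, so we have a Gröbner basis.
Inter-reduce: drop elements whose leading term is divisible by another's, tail-reduce, and make monic.
Reduced Gröbner basis: {x, y + 5}.

From the last basis element, y + 5 = 0, so y takes values in {-5}. Each choice, substituted upward through the basis, yields the corresponding point(s) of the solution set.
  y = -5: the earlier basis element becomes x = 0, giving x = 0 — point (0, -5).

{(0, -5)}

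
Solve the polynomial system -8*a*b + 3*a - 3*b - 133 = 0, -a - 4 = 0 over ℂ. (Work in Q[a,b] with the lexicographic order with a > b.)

{(-4, 5)}

Compute a lex Gröbner basis by Buchberger's algorithm.
f_1 = -8*a*b + 3*a - 3*b - 133, LT = a*b.
f_2 = -a - 4, LT = a.

S(f_1,f_2): lcm = a*b. S = -3/8*a - 29/8*b + 133/8.
  leading term a: subtract (3/8)·f_2 from -3/8*a - 29/8*b + 133/8 → -29/8*b + 145/8
  leading term b: no divisor's leading term divides it; move -29/8*b to the remainder.
  leading term 1: no divisor's leading term divides it; move 145/8 to the remainder.
  remainder -29/8*b + 145/8 ≠ 0; add h_3 = -29/8*b + 145/8 to the basis.

S(f_1,h_3): lcm = a*b. S = 37/8*a + 3/8*b + 133/8.
  leading term a: subtract (-37/8)·f_2 from 37/8*a + 3/8*b + 133/8 → 3/8*b - 15/8
  leading term b: subtract (-3/29)·h_3 from 3/8*b - 15/8 → 0
  remainder 0.

S(f_2,h_3): leading monomials are coprime, so the S-polynomial reduces to 0 (Buchberger's first criterion).
Every S-polynomial of the final basis reduces to 0, so we have a Gröbner basis.
Inter-reduce: drop elements whose leading term is divisible by another's, tail-reduce, and make monic.
Reduced Gröbner basis: {a + 4, b - 5}.

The lex basis is triangular: the last element involves only b. Solving b - 5 = 0 gives b ∈ {5}; substituting each value into the earlier elements determines the remaining variables.
  b = 5: the earlier basis element becomes a + 4 = 0, giving a = -4 — point (-4, 5).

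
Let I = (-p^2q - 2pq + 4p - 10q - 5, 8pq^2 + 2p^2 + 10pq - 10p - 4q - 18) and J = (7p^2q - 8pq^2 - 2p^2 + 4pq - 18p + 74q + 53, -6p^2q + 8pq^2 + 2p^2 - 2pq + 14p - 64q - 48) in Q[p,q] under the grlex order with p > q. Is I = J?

Equality of ideals is decidable: compute both reduced Gröbner bases (unique for the ordering) and check whether they agree.
Buchberger on the first generating set:
f_1 = -p^2q - 2pq + 4p - 10q - 5, LT = p^2q.
f_2 = 8pq^2 + 2p^2 + 10pq - 10p - 4q - 18, LT = pq^2.

S(f_1,f_2): lcm = p^2q^2. S = -1/4p^3 - 5/4p^2q + 2pq^2 + 5/4p^2 - 7/2pq + 10q^2 + 9/4p + 5q.
  reduce S modulo (f_1, f_2):
  remainder -1/4p^3 + 3/4p^2 - 7/2pq + 10q^2 - 1/4p + 37/2q + 43/4 ≠ 0; add g_3 = -1/4p^3 + 3/4p^2 - 7/2pq + 10q^2 - 1/4p + 37/2q + 43/4 to the basis.

S(f_1,g_3): lcm = p^3q. S = 5p^2q - 14pq^2 + 40q^3 - 4p^2 + 9pq + 74q^2 + 5p + 43q.
  reduce S modulo (f_1, f_2, g_3):
  remainder 40q^3 - 1/2p^2 + 33/2pq + 74q^2 + 15/2p - 14q - 113/2 ≠ 0; add g_4 = 40q^3 - 1/2p^2 + 33/2pq + 74q^2 + 15/2p - 14q - 113/2 to the basis.

The other S-polynomials (S(f_2,g_3), S(f_1,g_4), S(f_2,g_4), S(g_3,g_4)) all reduce to 0 modulo the current basis, so we have a Gröbner basis.
Inter-reduce: drop elements whose leading term is divisible by another's, tail-reduce, and make monic.
Reduced Gröbner basis: {p^3 - 3p^2 + 14pq - 40q^2 + p - 74q - 43, p^2q + 2pq - 4p + 10q + 5, pq^2 + 1/4p^2 + 5/4pq - 5/4p - 1/2q - 9/4, q^3 - 1/80p^2 + 33/80pq + 37/20q^2 + 3/16p - 7/20q - 113/80}.

Buchberger on the second generating set:
h_1 = 7p^2q - 8pq^2 - 2p^2 + 4pq - 18p + 74q + 53, LT = p^2q.
h_2 = -6p^2q + 8pq^2 + 2p^2 - 2pq + 14p - 64q - 48, LT = p^2q.

S(h_1,h_2): lcm = p^2q. S = 4/21pq^2 + 1/21p^2 + 5/21pq - 5/21p - 2/21q - 3/7.
  reduce S modulo (h_1, h_2):
  remainder 4/21pq^2 + 1/21p^2 + 5/21pq - 5/21p - 2/21q - 3/7 ≠ 0; add k_3 = 4/21pq^2 + 1/21p^2 + 5/21pq - 5/21p - 2/21q - 3/7 to the basis.

S(h_1,k_3): lcm = p^2q^2. S = -8/7pq^3 - 1/4p^3 - 43/28p^2q + 4/7pq^2 + 5/4p^2 - 29/14pq + 74/7q^2 + 9/4p + 53/7q.
  reduce S modulo (h_1, h_2, k_3):
  remainder -1/4p^3 + 3/4p^2 - 7/2pq + 10q^2 - 1/4p + 37/2q + 43/4 ≠ 0; add k_4 = -1/4p^3 + 3/4p^2 - 7/2pq + 10q^2 - 1/4p + 37/2q + 43/4 to the basis.

S(h_1,k_4): lcm = p^3q. S = -8/7p^2q^2 - 2/7p^3 + 25/7p^2q - 14pq^2 + 40q^3 - 18/7p^2 + 67/7pq + 74q^2 + 53/7p + 43q.
  reduce S modulo (h_1, h_2, k_3, k_4):
  remainder 40q^3 - 1/2p^2 + 33/2pq + 74q^2 + 15/2p - 14q - 113/2 ≠ 0; add k_5 = 40q^3 - 1/2p^2 + 33/2pq + 74q^2 + 15/2p - 14q - 113/2 to the basis.

The other S-polynomials (S(h_2,k_3), S(h_2,k_4), S(k_3,k_4), S(h_1,k_5), S(h_2,k_5), S(k_3,k_5), S(k_4,k_5)) all reduce to 0 modulo the current basis, so we have a Gröbner basis.
Inter-reduce: drop elements whose leading term is divisible by another's, tail-reduce, and make monic.
Reduced Gröbner basis: {p^3 - 3p^2 + 14pq - 40q^2 + p - 74q - 43, p^2q + 2pq - 4p + 10q + 5, pq^2 + 1/4p^2 + 5/4pq - 5/4p - 1/2q - 9/4, q^3 - 1/80p^2 + 33/80pq + 37/20q^2 + 3/16p - 7/20q - 113/80}.

These coincide, so the ideals are equal.

Yes, the ideals are equal.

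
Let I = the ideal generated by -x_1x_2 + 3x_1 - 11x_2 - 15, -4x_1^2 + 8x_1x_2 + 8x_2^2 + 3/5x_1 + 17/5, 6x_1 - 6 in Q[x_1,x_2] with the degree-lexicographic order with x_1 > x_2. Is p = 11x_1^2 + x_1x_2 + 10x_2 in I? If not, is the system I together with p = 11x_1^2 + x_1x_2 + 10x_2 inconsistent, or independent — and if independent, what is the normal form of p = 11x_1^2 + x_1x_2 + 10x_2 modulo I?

First compute the reduced Gröbner basis of I by Buchberger's algorithm.
f_1 = -x_1x_2 + 3x_1 - 11x_2 - 15, LT = x_1x_2.
f_2 = -4x_1^2 + 8x_1x_2 + 8x_2^2 + 3/5x_1 + 17/5, LT = x_1^2.
f_3 = 6x_1 - 6, LT = x_1.

S(f_1,f_2): lcm = x_1^2x_2. S = 2x_1x_2^2 + 2x_2^3 - 3x_1^2 + 223/20x_1x_2 + 15x_1 + 17/20x_2.
  leading term x_1x_2^2: subtract (-2x_2)·f_1 from 2x_1x_2^2 + 2x_2^3 - 3x_1^2 + 223/20x_1x_2 + 15x_1 + 17/20x_2 → 2x_2^3 - 3x_1^2 + 343/20x_1x_2 - 22x_2^2 + 15x_1 - 583/20x_2
  leading term x_2^3: no divisor's leading term divides it; move 2x_2^3 to the remainder.
  leading term x_1^2: subtract (3/4)·f_2 from -3x_1^2 + 343/20x_1x_2 - 22x_2^2 + 15x_1 - 583/20x_2 → 223/20x_1x_2 - 28x_2^2 + 291/20x_1 - 583/20x_2 - 51/20
  leading term x_1x_2: subtract (-223/20)·f_1 from 223/20x_1x_2 - 28x_2^2 + 291/20x_1 - 583/20x_2 - 51/20 → -28x_2^2 + 48x_1 - 759/5x_2 - 849/5
  leading term x_2^2: no divisor's leading term divides it; move -28x_2^2 to the remainder.
  leading term x_1: subtract (8)·f_3 from 48x_1 - 759/5x_2 - 849/5 → -759/5x_2 - 609/5
  leading term x_2: no divisor's leading term divides it; move -759/5x_2 to the remainder.
  leading term 1: no divisor's leading term divides it; move -609/5 to the remainder.
  remainder 2x_2^3 - 28x_2^2 - 759/5x_2 - 609/5 ≠ 0; add h_4 = 2x_2^3 - 28x_2^2 - 759/5x_2 - 609/5 to the basis.

S(f_1,f_3): lcm = x_1x_2. S = -3x_1 + 12x_2 + 15.
  leading term x_1: subtract (-1/2)·f_3 from -3x_1 + 12x_2 + 15 → 12x_2 + 12
  leading term x_2: no divisor's leading term divides it; move 12x_2 to the remainder.
  leading term 1: no divisor's leading term divides it; move 12 to the remainder.
  remainder 12x_2 + 12 ≠ 0; add h_5 = 12x_2 + 12 to the basis.

S(f_2,f_3): lcm = x_1^2. S = -2x_1x_2 - 2x_2^2 + 17/20x_1 - 17/20.
  leading term x_1x_2: subtract (2)·f_1 from -2x_1x_2 - 2x_2^2 + 17/20x_1 - 17/20 → -2x_2^2 - 103/20x_1 + 22x_2 + 583/20
  leading term x_2^2: subtract (-1/6x_2)·h_5 from -2x_2^2 - 103/20x_1 + 22x_2 + 583/20 → -103/20x_1 + 24x_2 + 583/20
  leading term x_1: subtract (-103/120)·f_3 from -103/20x_1 + 24x_2 + 583/20 → 24x_2 + 24
  leading term x_2: subtract (2)·h_5 from 24x_2 + 24 → 0
  remainder 0.

S(f_1,h_4): lcm = x_1x_2^3. S = 11x_1x_2^2 + 11x_2^3 + 759/10x_1x_2 + 15x_2^2 + 609/10x_1.
  leading term x_1x_2^2: subtract (-11x_2)·f_1 from 11x_1x_2^2 + 11x_2^3 + 759/10x_1x_2 + 15x_2^2 + 609/10x_1 → 11x_2^3 + 1089/10x_1x_2 - 106x_2^2 + 609/10x_1 - 165x_2
  leading term x_2^3: subtract (11/2)·h_4 from 11x_2^3 + 1089/10x_1x_2 - 106x_2^2 + 609/10x_1 - 165x_2 → 1089/10x_1x_2 + 48x_2^2 + 609/10x_1 + 6699/10x_2 + 6699/10
  leading term x_1x_2: subtract (-1089/10)·f_1 from 1089/10x_1x_2 + 48x_2^2 + 609/10x_1 + 6699/10x_2 + 6699/10 → 48x_2^2 + 1938/5x_1 - 528x_2 - 4818/5
  leading term x_2^2: subtract (4x_2)·h_5 from 48x_2^2 + 1938/5x_1 - 528x_2 - 4818/5 → 1938/5x_1 - 576x_2 - 4818/5
  leading term x_1: subtract (323/5)·f_3 from 1938/5x_1 - 576x_2 - 4818/5 → -576x_2 - 576
  leading term x_2: subtract (-48)·h_5 from -576x_2 - 576 → 0
  remainder 0.

S(f_2,h_4): leading monomials are coprime, so the S-polynomial reduces to 0 (Buchberger's first criterion).
S(f_3,h_4): leading monomials are coprime, so the S-polynomial reduces to 0 (Buchberger's first criterion).
S(f_1,h_5): lcm = x_1x_2. S = -4x_1 + 11x_2 + 15.
  leading term x_1: subtract (-2/3)·f_3 from -4x_1 + 11x_2 + 15 → 11x_2 + 11
  leading term x_2: subtract (11/12)·h_5 from 11x_2 + 11 → 0
  remainder 0.

S(f_2,h_5): leading monomials are coprime, so the S-polynomial reduces to 0 (Buchberger's first criterion).
S(f_3,h_5): leading monomials are coprime, so the S-polynomial reduces to 0 (Buchberger's first criterion).
S(h_4,h_5): lcm = x_2^3. S = -15x_2^2 - 759/10x_2 - 609/10.
  leading term x_2^2: subtract (-5/4x_2)·h_5 from -15x_2^2 - 759/10x_2 - 609/10 → -609/10x_2 - 609/10
  leading term x_2: subtract (-203/40)·h_5 from -609/10x_2 - 609/10 → 0
  remainder 0.

Every S-polynomial of the final basis reduces to 0, so we have a Gröbner basis.
Inter-reduce: drop elements whose leading term is divisible by another's, tail-reduce, and make monic.
Reduced Gröbner basis: {x_1 - 1, x_2 + 1}.
Label its elements g_1 = x_1 - 1, g_2 = x_2 + 1.

Reduce p = 11x_1^2 + x_1x_2 + 10x_2 modulo G:
  leading term x_1^2: subtract (11x_1)·g_1 from 11x_1^2 + x_1x_2 + 10x_2 → x_1x_2 + 11x_1 + 10x_2
  leading term x_1x_2: subtract (x_2)·g_1 from x_1x_2 + 11x_1 + 10x_2 → 11x_1 + 11x_2
  leading term x_1: subtract (11)·g_1 from 11x_1 + 11x_2 → 11x_2 + 11
  leading term x_2: subtract (11)·g_2 from 11x_2 + 11 → 0
  normal form = 0.
Since the normal form is 0, p ∈ I.

11x_1^2 + x_1x_2 + 10x_2 lies in I (it reduces to 0).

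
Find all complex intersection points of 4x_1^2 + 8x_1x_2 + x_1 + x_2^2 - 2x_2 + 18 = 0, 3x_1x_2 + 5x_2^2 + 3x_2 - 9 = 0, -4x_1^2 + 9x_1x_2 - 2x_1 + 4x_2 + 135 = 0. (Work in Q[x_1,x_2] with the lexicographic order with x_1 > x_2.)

Compute a lex Gröbner basis by Buchberger's algorithm.
f_1 = 4x_1^2 + 8x_1x_2 + x_1 + x_2^2 - 2x_2 + 18, LT = x_1^2.
f_2 = 3x_1x_2 + 5x_2^2 + 3x_2 - 9, LT = x_1x_2.
f_3 = -4x_1^2 + 9x_1x_2 - 2x_1 + 4x_2 + 135, LT = x_1^2.

S(f_1,f_2): lcm = x_1^2x_2. S = 1/3x_1x_2^2 - 3/4x_1x_2 + 3x_1 + 1/4x_2^3 - 1/2x_2^2 + 9/2x_2.
  leading term x_1x_2^2: subtract (1/9x_2)·f_2 from 1/3x_1x_2^2 - 3/4x_1x_2 + 3x_1 + 1/4x_2^3 - 1/2x_2^2 + 9/2x_2 → -3/4x_1x_2 + 3x_1 - 11/36x_2^3 - 5/6x_2^2 + 11/2x_2
  leading term x_1x_2: subtract (-1/4)·f_2 from -3/4x_1x_2 + 3x_1 - 11/36x_2^3 - 5/6x_2^2 + 11/2x_2 → 3x_1 - 11/36x_2^3 + 5/12x_2^2 + 25/4x_2 - 9/4
  leading term x_1: no divisor's leading term divides it; move 3x_1 to the remainder.
  leading term x_2^3: no divisor's leading term divides it; move -11/36x_2^3 to the remainder.
  leading term x_2^2: no divisor's leading term divides it; move 5/12x_2^2 to the remainder.
  leading term x_2: no divisor's leading term divides it; move 25/4x_2 to the remainder.
  leading term 1: no divisor's leading term divides it; move -9/4 to the remainder.
  remainder 3x_1 - 11/36x_2^3 + 5/12x_2^2 + 25/4x_2 - 9/4 ≠ 0; add h_4 = 3x_1 - 11/36x_2^3 + 5/12x_2^2 + 25/4x_2 - 9/4 to the basis.

S(f_1,f_3): lcm = x_1^2. S = 17/4x_1x_2 - 1/4x_1 + 1/4x_2^2 + 1/2x_2 + 153/4.
  leading term x_1x_2: subtract (17/12)·f_2 from 17/4x_1x_2 - 1/4x_1 + 1/4x_2^2 + 1/2x_2 + 153/4 → -1/4x_1 - 41/6x_2^2 - 15/4x_2 + 51
  leading term x_1: subtract (-1/12)·h_4 from -1/4x_1 - 41/6x_2^2 - 15/4x_2 + 51 → -11/432x_2^3 - 979/144x_2^2 - 155/48x_2 + 813/16
  leading term x_2^3: no divisor's leading term divides it; move -11/432x_2^3 to the remainder.
  leading term x_2^2: no divisor's leading term divides it; move -979/144x_2^2 to the remainder.
  leading term x_2: no divisor's leading term divides it; move -155/48x_2 to the remainder.
  leading term 1: no divisor's leading term divides it; move 813/16 to the remainder.
  remainder -11/432x_2^3 - 979/144x_2^2 - 155/48x_2 + 813/16 ≠ 0; add h_5 = -11/432x_2^3 - 979/144x_2^2 - 155/48x_2 + 813/16 to the basis.

S(f_2,f_3): lcm = x_1^2x_2. S = 47/12x_1x_2^2 + 1/2x_1x_2 - 3x_1 + x_2^2 + 135/4x_2.
  leading term x_1x_2^2: subtract (47/36x_2)·f_2 from 47/12x_1x_2^2 + 1/2x_1x_2 - 3x_1 + x_2^2 + 135/4x_2 → 1/2x_1x_2 - 3x_1 - 235/36x_2^3 - 35/12x_2^2 + 91/2x_2
  leading term x_1x_2: subtract (1/6)·f_2 from 1/2x_1x_2 - 3x_1 - 235/36x_2^3 - 35/12x_2^2 + 91/2x_2 → -3x_1 - 235/36x_2^3 - 15/4x_2^2 + 45x_2 + 3/2
  leading term x_1: subtract (-1)·h_4 from -3x_1 - 235/36x_2^3 - 15/4x_2^2 + 45x_2 + 3/2 → -41/6x_2^3 - 10/3x_2^2 + 205/4x_2 - 3/4
  leading term x_2^3: subtract (2952/11)·h_5 from -41/6x_2^3 - 10/3x_2^2 + 205/4x_2 - 3/4 → 10927/6x_2^2 + 40385/44x_2 - 600027/44
  leading term x_2^2: no divisor's leading term divides it; move 10927/6x_2^2 to the remainder.
  leading term x_2: no divisor's leading term divides it; move 40385/44x_2 to the remainder.
  leading term 1: no divisor's leading term divides it; move -600027/44 to the remainder.
  remainder 10927/6x_2^2 + 40385/44x_2 - 600027/44 ≠ 0; add h_6 = 10927/6x_2^2 + 40385/44x_2 - 600027/44 to the basis.

S(f_2,h_5): lcm = x_1x_2^3. S = -267x_1x_2^2 - 1395/11x_1x_2 + 21951/11x_1 + 5/3x_2^4 + x_2^3 - 3x_2^2.
  leading term x_1x_2^2: subtract (-89x_2)·f_2 from -267x_1x_2^2 - 1395/11x_1x_2 + 21951/11x_1 + 5/3x_2^4 + x_2^3 - 3x_2^2 → -1395/11x_1x_2 + 21951/11x_1 + 5/3x_2^4 + 446x_2^3 + 264x_2^2 - 801x_2
  leading term x_1x_2: subtract (-465/11)·f_2 from -1395/11x_1x_2 + 21951/11x_1 + 5/3x_2^4 + 446x_2^3 + 264x_2^2 - 801x_2 → 21951/11x_1 + 5/3x_2^4 + 446x_2^3 + 5229/11x_2^2 - 7416/11x_2 - 4185/11
  leading term x_1: subtract (7317/11)·h_4 from 21951/11x_1 + 5/3x_2^4 + 446x_2^3 + 5229/11x_2^2 - 7416/11x_2 - 4185/11 → 5/3x_2^4 + 2597/4x_2^3 + 8721/44x_2^2 - 212589/44x_2 + 49113/44
  leading term x_2^4: subtract (-720/11x_2)·h_5 from 5/3x_2^4 + 2597/4x_2^3 + 8721/44x_2^2 - 212589/44x_2 + 49113/44 → 817/4x_2^3 - 579/44x_2^2 - 66249/44x_2 + 49113/44
  leading term x_2^3: subtract (-88236/11)·h_5 from 817/4x_2^3 - 579/44x_2^2 - 66249/44x_2 + 49113/44 → -600027/11x_2^2 - 301491/11x_2 + 4495770/11
  leading term x_2^2: subtract (-3600162/120197)·h_6 from -600027/11x_2^2 - 301491/11x_2 + 4495770/11 → 219643731/2644334x_2 + 658931193/2644334
  leading term x_2: no divisor's leading term divides it; move 219643731/2644334x_2 to the remainder.
  leading term 1: no divisor's leading term divides it; move 658931193/2644334 to the remainder.
  remainder 219643731/2644334x_2 + 658931193/2644334 ≠ 0; add h_7 = 219643731/2644334x_2 + 658931193/2644334 to the basis.

The other S-polynomials (S(f_1,h_4), S(f_2,h_4), S(f_3,h_4), S(f_1,h_5), S(f_3,h_5), S(h_4,h_5), S(f_1,h_6), S(f_2,h_6), S(f_3,h_6), S(h_4,h_6), S(h_5,h_6), S(f_1,h_7), S(f_2,h_7), S(f_3,h_7), S(h_4,h_7), S(h_5,h_7), S(h_6,h_7)) all reduce to 0 modulo the current basis, so we have a Gröbner basis.
Inter-reduce: drop elements whose leading term is divisible by another's, tail-reduce, and make monic.
Reduced Gröbner basis: {x_1 - 3, x_2 + 3}.

Elimination: the polynomial x_2 + 3 lies in the elimination ideal for x_2, so x_2 ∈ {-3}. For each such x_2, the remaining basis elements (now univariate) give the rest of the solution.
  x_2 = -3: the earlier basis element becomes x_1 - 3 = 0, giving x_1 = 3 — point (3, -3).
Check: every point annihilates each of the original generators.

{(3, -3)}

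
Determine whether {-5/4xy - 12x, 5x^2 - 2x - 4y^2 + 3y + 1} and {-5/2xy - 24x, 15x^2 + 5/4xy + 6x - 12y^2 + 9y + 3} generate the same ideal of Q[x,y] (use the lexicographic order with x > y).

Yes, the ideals are equal.

Equality of ideals is decidable: compute both reduced Gröbner bases (unique for the ordering) and check whether they agree.
Buchberger on the first generating set:
f_1 = -5/4xy - 12x, LT = xy.
f_2 = 5x^2 - 2x - 4y^2 + 3y + 1, LT = x^2.

S(f_1,f_2): lcm = x^2y. S = 48/5x^2 + 2/5xy + 4/5y^3 - 3/5y^2 - 1/5y.
  reduce S modulo (f_1, f_2):
  remainder 4/5y^3 + 177/25y^2 - 149/25y - 48/25 ≠ 0; add g_3 = 4/5y^3 + 177/25y^2 - 149/25y - 48/25 to the basis.

The other S-polynomials (S(f_1,g_3), S(f_2,g_3)) all reduce to 0 modulo the current basis, so we have a Gröbner basis.
Inter-reduce: drop elements whose leading term is divisible by another's, tail-reduce, and make monic.
Reduced Gröbner basis: {x^2 - 2/5x - 4/5y^2 + 3/5y + 1/5, xy + 48/5x, y^3 + 177/20y^2 - 149/20y - 12/5}.

Buchberger on the second generating set:
h_1 = -5/2xy - 24x, LT = xy.
h_2 = 15x^2 + 5/4xy + 6x - 12y^2 + 9y + 3, LT = x^2.

S(h_1,h_2): lcm = x^2y. S = 48/5x^2 - 1/12xy^2 - 2/5xy + 4/5y^3 - 3/5y^2 - 1/5y.
  reduce S modulo (h_1, h_2):
  remainder 4/5y^3 + 177/25y^2 - 149/25y - 48/25 ≠ 0; add k_3 = 4/5y^3 + 177/25y^2 - 149/25y - 48/25 to the basis.

The other S-polynomials (S(h_1,k_3), S(h_2,k_3)) all reduce to 0 modulo the current basis, so we have a Gröbner basis.
Inter-reduce: drop elements whose leading term is divisible by another's, tail-reduce, and make monic.
Reduced Gröbner basis: {x^2 - 2/5x - 4/5y^2 + 3/5y + 1/5, xy + 48/5x, y^3 + 177/20y^2 - 149/20y - 12/5}.

The two bases agree; hence the ideals are identical.
The same test decides containment: I ⊆ J iff every generator of I reduces to 0 modulo a Gröbner basis of J.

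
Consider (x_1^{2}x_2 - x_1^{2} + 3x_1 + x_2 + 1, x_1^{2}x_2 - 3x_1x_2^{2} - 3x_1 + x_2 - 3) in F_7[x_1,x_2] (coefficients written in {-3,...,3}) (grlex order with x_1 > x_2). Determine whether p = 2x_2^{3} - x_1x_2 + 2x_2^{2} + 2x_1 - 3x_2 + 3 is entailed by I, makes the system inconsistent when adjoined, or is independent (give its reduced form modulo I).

2x_2^{3} - x_1x_2 + 2x_2^{2} + 2x_1 - 3x_2 + 3 lies in I (it reduces to 0).

First compute the reduced Gröbner basis of I by Buchberger's algorithm.
f_1 = x_1^{2}x_2 - x_1^{2} + 3x_1 + x_2 + 1, LT = x_1^{2}x_2.
f_2 = x_1^{2}x_2 - 3x_1x_2^{2} - 3x_1 + x_2 - 3, LT = x_1^{2}x_2.

S(f_1,f_2): lcm = x_1^{2}x_2. S = 3x_1x_2^{2} - x_1^{2} - x_1 - 3.
  reduce S modulo (f_1, f_2):
  remainder 3x_1x_2^{2} - x_1^{2} - x_1 - 3 ≠ 0; add h_3 = 3x_1x_2^{2} - x_1^{2} - x_1 - 3 to the basis.

S(f_1,h_3): lcm = x_1^{2}x_2^{2}. S = -2x_1^{3} - x_1^{2}x_2 - 2x_1^{2} + 3x_1x_2 + x_2^{2} + x_1 + x_2.
  reduce S modulo (f_1, f_2, h_3):
  remainder -2x_1^{3} - 3x_1^{2} + 3x_1x_2 + x_2^{2} - 3x_1 + 2x_2 + 1 ≠ 0; add h_4 = -2x_1^{3} - 3x_1^{2} + 3x_1x_2 + x_2^{2} - 3x_1 + 2x_2 + 1 to the basis.

S(f_1,h_4): lcm = x_1^{3}x_2. S = -x_1^{3} + 2x_1^{2}x_2 - 2x_1x_2^{2} - 3x_2^{3} + 3x_1^{2} + 3x_1x_2 + x_2^{2} + x_1 - 3x_2.
  reduce S modulo (f_1, f_2, h_3, h_4):
  remainder -3x_2^{3} - 2x_1x_2 - 3x_2^{2} - 3x_1 + x_2 - 1 ≠ 0; add h_5 = -3x_2^{3} - 2x_1x_2 - 3x_2^{2} - 3x_1 + x_2 - 1 to the basis.

The other S-polynomials (S(f_2,h_3), S(f_2,h_4), S(h_3,h_4), S(f_1,h_5), S(f_2,h_5), S(h_3,h_5), S(h_4,h_5)) all reduce to 0 modulo the current basis, so we have a Gröbner basis.
Inter-reduce: drop elements whose leading term is divisible by another's, tail-reduce, and make monic.
Reduced Gröbner basis: {x_1^{3} - 2x_1^{2} + 2x_1x_2 + 3x_2^{2} - 2x_1 - x_2 + 3, x_1^{2}x_2 - x_1^{2} + 3x_1 + x_2 + 1, x_1x_2^{2} + 2x_1^{2} + 2x_1 - 1, x_2^{3} + 3x_1x_2 + x_2^{2} + x_1 + 2x_2 - 2}.
Label its elements g_1 = x_1^{3} - 2x_1^{2} + 2x_1x_2 + 3x_2^{2} - 2x_1 - x_2 + 3, g_2 = x_1^{2}x_2 - x_1^{2} + 3x_1 + x_2 + 1, g_3 = x_1x_2^{2} + 2x_1^{2} + 2x_1 - 1, g_4 = x_2^{3} + 3x_1x_2 + x_2^{2} + x_1 + 2x_2 - 2.

Reduce p = 2x_2^{3} - x_1x_2 + 2x_2^{2} + 2x_1 - 3x_2 + 3 modulo G:
  leading term x_2^{3}: subtract (2)·g_4 from 2x_2^{3} - x_1x_2 + 2x_2^{2} + 2x_1 - 3x_2 + 3 → 0
  normal form = 0.
Since the normal form is 0, p ∈ I.

Ideal membership is decidable via reduction modulo a Gröbner basis.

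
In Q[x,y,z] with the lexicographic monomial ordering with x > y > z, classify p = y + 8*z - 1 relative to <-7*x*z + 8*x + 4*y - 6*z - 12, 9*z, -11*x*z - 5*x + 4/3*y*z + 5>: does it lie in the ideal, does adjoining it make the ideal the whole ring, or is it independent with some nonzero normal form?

y + 8*z - 1 lies in I (it reduces to 0).

First compute the reduced Gröbner basis of I by Buchberger's algorithm.
f_1 = -7*x*z + 8*x + 4*y - 6*z - 12, LT = x*z.
f_2 = 9*z, LT = z.
f_3 = -11*x*z - 5*x + 4/3*y*z + 5, LT = x*z.

S(f_1,f_2): lcm = x*z. S = -8/7*x - 4/7*y + 6/7*z + 12/7.
  leading term x: no divisor's leading term divides it; move -8/7*x to the remainder.
  leading term y: no divisor's leading term divides it; move -4/7*y to the remainder.
  leading term z: subtract (2/21)·f_2 from 6/7*z + 12/7 → 12/7
  leading term 1: no divisor's leading term divides it; move 12/7 to the remainder.
  remainder -8/7*x - 4/7*y + 12/7 ≠ 0; add h_4 = -8/7*x - 4/7*y + 12/7 to the basis.

S(f_1,f_3): lcm = x*z. S = -123/77*x + 4/33*y*z - 4/7*y + 6/7*z + 167/77.
  leading term x: subtract (123/88)·h_4 from -123/77*x + 4/33*y*z - 4/7*y + 6/7*z + 167/77 → 4/33*y*z + 5/22*y + 6/7*z - 5/22
  leading term y*z: subtract (4/297*y)·f_2 from 4/33*y*z + 5/22*y + 6/7*z - 5/22 → 5/22*y + 6/7*z - 5/22
  leading term y: no divisor's leading term divides it; move 5/22*y to the remainder.
  leading term z: subtract (2/21)·f_2 from 6/7*z - 5/22 → -5/22
  leading term 1: no divisor's leading term divides it; move -5/22 to the remainder.
  remainder 5/22*y - 5/22 ≠ 0; add h_5 = 5/22*y - 5/22 to the basis.

S(f_2,f_3): lcm = x*z. S = -5/11*x + 4/33*y*z + 5/11.
  leading term x: subtract (35/88)·h_4 from -5/11*x + 4/33*y*z + 5/11 → 4/33*y*z + 5/22*y - 5/22
  leading term y*z: subtract (4/297*y)·f_2 from 4/33*y*z + 5/22*y - 5/22 → 5/22*y - 5/22
  leading term y: subtract (1)·h_5 from 5/22*y - 5/22 → 0
  remainder 0.

S(f_1,h_4): lcm = x*z. S = -8/7*x - 1/2*y*z - 4/7*y + 33/14*z + 12/7.
  leading term x: subtract (1)·h_4 from -8/7*x - 1/2*y*z - 4/7*y + 33/14*z + 12/7 → -1/2*y*z + 33/14*z
  leading term y*z: subtract (-1/18*y)·f_2 from -1/2*y*z + 33/14*z → 33/14*z
  leading term z: subtract (11/42)·f_2 from 33/14*z → 0
  remainder 0.

S(f_2,h_4): leading monomials are coprime, so the S-polynomial reduces to 0 (Buchberger's first criterion).
S(f_3,h_4): lcm = x*z. S = 5/11*x - 41/66*y*z + 3/2*z - 5/11.
  leading term x: subtract (-35/88)·h_4 from 5/11*x - 41/66*y*z + 3/2*z - 5/11 → -41/66*y*z - 5/22*y + 3/2*z + 5/22
  leading term y*z: subtract (-41/594*y)·f_2 from -41/66*y*z - 5/22*y + 3/2*z + 5/22 → -5/22*y + 3/2*z + 5/22
  leading term y: subtract (-1)·h_5 from -5/22*y + 3/2*z + 5/22 → 3/2*z
  leading term z: subtract (1/6)·f_2 from 3/2*z → 0
  remainder 0.

S(f_1,h_5): leading monomials are coprime, so the S-polynomial reduces to 0 (Buchberger's first criterion).
S(f_2,h_5): leading monomials are coprime, so the S-polynomial reduces to 0 (Buchberger's first criterion).
S(f_3,h_5): leading monomials are coprime, so the S-polynomial reduces to 0 (Buchberger's first criterion).
S(h_4,h_5): leading monomials are coprime, so the S-polynomial reduces to 0 (Buchberger's first criterion).
Every S-polynomial of the final basis reduces to 0, so we have a Gröbner basis.
Inter-reduce: drop elements whose leading term is divisible by another's, tail-reduce, and make monic.
Reduced Gröbner basis: {x - 1, y - 1, z}.
Label its elements g_1 = x - 1, g_2 = y - 1, g_3 = z.

Reduce p = y + 8*z - 1 modulo G:
  leading term y: subtract (1)·g_2 from y + 8*z - 1 → 8*z
  leading term z: subtract (8)·g_3 from 8*z → 0
  normal form = 0.
Since the normal form is 0, p ∈ I.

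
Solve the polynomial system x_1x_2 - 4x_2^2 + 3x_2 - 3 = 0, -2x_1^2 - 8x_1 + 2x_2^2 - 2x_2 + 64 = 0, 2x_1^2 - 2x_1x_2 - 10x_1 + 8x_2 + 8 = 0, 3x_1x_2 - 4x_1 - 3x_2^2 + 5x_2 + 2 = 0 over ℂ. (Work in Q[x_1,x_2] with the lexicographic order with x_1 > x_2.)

{(4, 1)}

Compute a lex Gröbner basis by Buchberger's algorithm.
f_1 = x_1x_2 - 4x_2^2 + 3x_2 - 3, LT = x_1x_2.
f_2 = -2x_1^2 - 8x_1 + 2x_2^2 - 2x_2 + 64, LT = x_1^2.
f_3 = 2x_1^2 - 2x_1x_2 - 10x_1 + 8x_2 + 8, LT = x_1^2.
f_4 = 3x_1x_2 - 4x_1 - 3x_2^2 + 5x_2 + 2, LT = x_1x_2.

S(f_1,f_2): lcm = x_1^2x_2. S = -4x_1x_2^2 - x_1x_2 - 3x_1 + x_2^3 - x_2^2 + 32x_2.
  leading term x_1x_2^2: subtract (-4x_2)·f_1 from -4x_1x_2^2 - x_1x_2 - 3x_1 + x_2^3 - x_2^2 + 32x_2 → -x_1x_2 - 3x_1 - 15x_2^3 + 11x_2^2 + 20x_2
  leading term x_1x_2: subtract (-1)·f_1 from -x_1x_2 - 3x_1 - 15x_2^3 + 11x_2^2 + 20x_2 → -3x_1 - 15x_2^3 + 7x_2^2 + 23x_2 - 3
  leading term x_1: no divisor's leading term divides it; move -3x_1 to the remainder.
  leading term x_2^3: no divisor's leading term divides it; move -15x_2^3 to the remainder.
  leading term x_2^2: no divisor's leading term divides it; move 7x_2^2 to the remainder.
  leading term x_2: no divisor's leading term divides it; move 23x_2 to the remainder.
  leading term 1: no divisor's leading term divides it; move -3 to the remainder.
  remainder -3x_1 - 15x_2^3 + 7x_2^2 + 23x_2 - 3 ≠ 0; add h_5 = -3x_1 - 15x_2^3 + 7x_2^2 + 23x_2 - 3 to the basis.

S(f_1,f_3): lcm = x_1^2x_2. S = -3x_1x_2^2 + 8x_1x_2 - 3x_1 - 4x_2^2 - 4x_2.
  leading term x_1x_2^2: subtract (-3x_2)·f_1 from -3x_1x_2^2 + 8x_1x_2 - 3x_1 - 4x_2^2 - 4x_2 → 8x_1x_2 - 3x_1 - 12x_2^3 + 5x_2^2 - 13x_2
  leading term x_1x_2: subtract (8)·f_1 from 8x_1x_2 - 3x_1 - 12x_2^3 + 5x_2^2 - 13x_2 → -3x_1 - 12x_2^3 + 37x_2^2 - 37x_2 + 24
  leading term x_1: subtract (1)·h_5 from -3x_1 - 12x_2^3 + 37x_2^2 - 37x_2 + 24 → 3x_2^3 + 30x_2^2 - 60x_2 + 27
  leading term x_2^3: no divisor's leading term divides it; move 3x_2^3 to the remainder.
  leading term x_2^2: no divisor's leading term divides it; move 30x_2^2 to the remainder.
  leading term x_2: no divisor's leading term divides it; move -60x_2 to the remainder.
  leading term 1: no divisor's leading term divides it; move 27 to the remainder.
  remainder 3x_2^3 + 30x_2^2 - 60x_2 + 27 ≠ 0; add h_6 = 3x_2^3 + 30x_2^2 - 60x_2 + 27 to the basis.

S(f_1,f_4): lcm = x_1x_2. S = 4/3x_1 - 3x_2^2 + 4/3x_2 - 11/3.
  leading term x_1: subtract (-4/9)·h_5 from 4/3x_1 - 3x_2^2 + 4/3x_2 - 11/3 → -20/3x_2^3 + 1/9x_2^2 + 104/9x_2 - 5
  leading term x_2^3: subtract (-20/9)·h_6 from -20/3x_2^3 + 1/9x_2^2 + 104/9x_2 - 5 → 601/9x_2^2 - 1096/9x_2 + 55
  leading term x_2^2: no divisor's leading term divides it; move 601/9x_2^2 to the remainder.
  leading term x_2: no divisor's leading term divides it; move -1096/9x_2 to the remainder.
  leading term 1: no divisor's leading term divides it; move 55 to the remainder.
  remainder 601/9x_2^2 - 1096/9x_2 + 55 ≠ 0; add h_7 = 601/9x_2^2 - 1096/9x_2 + 55 to the basis.

S(f_2,f_3): lcm = x_1^2. S = x_1x_2 + 9x_1 - x_2^2 - 3x_2 - 36.
  leading term x_1x_2: subtract (1)·f_1 from x_1x_2 + 9x_1 - x_2^2 - 3x_2 - 36 → 9x_1 + 3x_2^2 - 6x_2 - 33
  leading term x_1: subtract (-3)·h_5 from 9x_1 + 3x_2^2 - 6x_2 - 33 → -45x_2^3 + 24x_2^2 + 63x_2 - 42
  leading term x_2^3: subtract (-15)·h_6 from -45x_2^3 + 24x_2^2 + 63x_2 - 42 → 474x_2^2 - 837x_2 + 363
  leading term x_2^2: subtract (4266/601)·h_7 from 474x_2^2 - 837x_2 + 363 → 16467/601x_2 - 16467/601
  leading term x_2: no divisor's leading term divides it; move 16467/601x_2 to the remainder.
  leading term 1: no divisor's leading term divides it; move -16467/601 to the remainder.
  remainder 16467/601x_2 - 16467/601 ≠ 0; add h_8 = 16467/601x_2 - 16467/601 to the basis.

The other S-polynomials (S(f_2,f_4), S(f_3,f_4), S(f_1,h_5), S(f_2,h_5), S(f_3,h_5), S(f_4,h_5), S(f_1,h_6), S(f_2,h_6), S(f_3,h_6), S(f_4,h_6), S(h_5,h_6), S(f_1,h_7), S(f_2,h_7), S(f_3,h_7), S(f_4,h_7), S(h_5,h_7), S(h_6,h_7), S(f_1,h_8), S(f_2,h_8), S(f_3,h_8), S(f_4,h_8), S(h_5,h_8), S(h_6,h_8), S(h_7,h_8)) all reduce to 0 modulo the current basis, so we have a Gröbner basis.
Inter-reduce: drop elements whose leading term is divisible by another's, tail-reduce, and make monic.
Reduced Gröbner basis: {x_1 - 4, x_2 - 1}.

From the last basis element, x_2 - 1 = 0, so x_2 takes values in {1}. Each choice, substituted upward through the basis, yields the corresponding point(s) of the solution set.
  x_2 = 1: the earlier basis element becomes x_1 - 4 = 0, giving x_1 = 4 — point (4, 1).
This is the nonlinear analogue of row-reducing a linear system.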